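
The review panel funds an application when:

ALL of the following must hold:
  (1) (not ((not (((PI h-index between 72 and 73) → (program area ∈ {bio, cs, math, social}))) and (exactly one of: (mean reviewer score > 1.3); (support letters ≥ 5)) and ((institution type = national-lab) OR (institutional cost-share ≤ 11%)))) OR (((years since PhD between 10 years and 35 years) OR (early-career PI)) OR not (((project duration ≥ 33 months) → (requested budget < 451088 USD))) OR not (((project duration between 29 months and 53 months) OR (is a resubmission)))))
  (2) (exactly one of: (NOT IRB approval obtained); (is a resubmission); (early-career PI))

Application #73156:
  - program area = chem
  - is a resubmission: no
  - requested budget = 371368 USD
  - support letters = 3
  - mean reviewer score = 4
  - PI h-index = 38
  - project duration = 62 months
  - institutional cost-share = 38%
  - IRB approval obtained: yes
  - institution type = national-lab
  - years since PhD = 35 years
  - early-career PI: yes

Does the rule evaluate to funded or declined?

Funded

Atomic conditions:
  PI h-index between 72 and 73: 38 in [72, 73] is false
  program area ∈ {bio, cs, math, social}: chem is not in the set → false
  mean reviewer score > 1.3: 4 > 1.3 is true
  support letters ≥ 5: 3 ≥ 5 is false
  institution type = national-lab: national-lab == national-lab is true
  institutional cost-share ≤ 11%: 38 ≤ 11 is false
  years since PhD between 10 years and 35 years: 35 in [10, 35] is true
  early-career PI: yes → true
  project duration ≥ 33 months: 62 ≥ 33 is true
  requested budget < 451088 USD: 371368 < 451088 is true
  project duration between 29 months and 53 months: 62 in [29, 53] is false
  is a resubmission: no → false
  NOT IRB approval obtained: yes → false
Combine:
[1.1.1.1.1] false → false (antecedent false ⇒ implication holds) = true
[1.1.1.1] NOT true = false
[1.1.1.2] exactly-one(true, false) = true
[1.1.1.3] true OR false = true
[1.1.1] false AND true AND true = false
[1.1] NOT false = true
[1.2.1] true OR true = true
[1.2.2.1] true → true = true
[1.2.2] NOT true = false
[1.2.3.1] false OR false = false
[1.2.3] NOT false = true
[1.2] true OR false OR true = true
[1] true OR true = true
[2] exactly-one(false, false, true) = true
[root] true AND true = true
Overall: true → funded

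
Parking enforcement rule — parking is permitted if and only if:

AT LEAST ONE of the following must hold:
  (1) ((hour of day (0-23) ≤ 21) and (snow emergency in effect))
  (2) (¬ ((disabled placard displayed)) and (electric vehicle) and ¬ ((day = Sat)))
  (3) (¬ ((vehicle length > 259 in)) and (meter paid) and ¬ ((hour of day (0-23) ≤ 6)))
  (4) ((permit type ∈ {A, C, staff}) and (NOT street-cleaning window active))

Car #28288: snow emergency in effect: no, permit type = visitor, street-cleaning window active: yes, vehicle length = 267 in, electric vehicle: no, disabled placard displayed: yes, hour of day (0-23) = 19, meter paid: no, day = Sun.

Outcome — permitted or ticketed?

Atomic conditions:
  hour of day (0-23) ≤ 21: 19 ≤ 21 is true
  snow emergency in effect: no → false
  disabled placard displayed: yes → true
  electric vehicle: no → false
  day = Sat: Sun == Sat is false
  vehicle length > 259 in: 267 > 259 is true
  meter paid: no → false
  hour of day (0-23) ≤ 6: 19 ≤ 6 is false
  permit type ∈ {A, C, staff}: visitor is not in the set → false
  NOT street-cleaning window active: yes → false
Combine:
[1] true AND false = false
[2.1] NOT true = false
[2.3] NOT false = true
[2] false AND false AND true = false
[3.1] NOT true = false
[3.3] NOT false = true
[3] false AND false AND true = false
[4] false AND false = false
[root] false OR false OR false OR false = false
Overall: false → ticketed

Ticketed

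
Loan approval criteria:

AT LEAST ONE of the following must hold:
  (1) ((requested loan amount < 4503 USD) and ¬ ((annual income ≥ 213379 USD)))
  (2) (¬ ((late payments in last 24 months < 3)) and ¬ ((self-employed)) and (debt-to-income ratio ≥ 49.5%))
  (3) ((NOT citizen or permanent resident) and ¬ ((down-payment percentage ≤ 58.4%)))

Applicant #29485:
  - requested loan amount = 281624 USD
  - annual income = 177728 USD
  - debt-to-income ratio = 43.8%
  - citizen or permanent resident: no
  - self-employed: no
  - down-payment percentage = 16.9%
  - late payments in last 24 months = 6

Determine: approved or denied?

Denied

Atomic conditions:
  requested loan amount < 4503 USD: 281624 < 4503 is false
  annual income ≥ 213379 USD: 177728 ≥ 213379 is false
  late payments in last 24 months < 3: 6 < 3 is false
  self-employed: no → false
  debt-to-income ratio ≥ 49.5%: 43.8 ≥ 49.5 is false
  NOT citizen or permanent resident: no → true
  down-payment percentage ≤ 58.4%: 16.9 ≤ 58.4 is true
Combine:
[1.2] NOT false = true
[1] false AND true = false
[2.1] NOT false = true
[2.2] NOT false = true
[2] true AND true AND false = false
[3.2] NOT true = false
[3] true AND false = false
[root] false OR false OR false = false
Overall: false → denied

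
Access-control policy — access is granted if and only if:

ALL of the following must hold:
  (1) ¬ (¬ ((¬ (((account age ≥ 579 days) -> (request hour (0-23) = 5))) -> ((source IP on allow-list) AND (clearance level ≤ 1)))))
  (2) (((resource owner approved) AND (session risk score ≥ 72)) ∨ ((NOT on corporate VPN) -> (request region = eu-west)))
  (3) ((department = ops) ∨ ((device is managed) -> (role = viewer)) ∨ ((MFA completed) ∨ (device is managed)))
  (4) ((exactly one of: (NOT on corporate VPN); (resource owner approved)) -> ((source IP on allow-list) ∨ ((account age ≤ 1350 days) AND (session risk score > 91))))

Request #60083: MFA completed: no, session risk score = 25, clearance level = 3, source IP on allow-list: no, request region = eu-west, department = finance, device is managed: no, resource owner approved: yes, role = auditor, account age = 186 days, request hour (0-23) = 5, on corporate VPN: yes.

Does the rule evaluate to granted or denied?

Atomic conditions:
  account age ≥ 579 days: 186 ≥ 579 is false
  request hour (0-23) = 5: 5 == 5 is true
  source IP on allow-list: no → false
  clearance level ≤ 1: 3 ≤ 1 is false
  resource owner approved: yes → true
  session risk score ≥ 72: 25 ≥ 72 is false
  NOT on corporate VPN: yes → false
  request region = eu-west: eu-west == eu-west is true
  department = ops: finance == ops is false
  device is managed: no → false
  role = viewer: auditor == viewer is false
  MFA completed: no → false
  account age ≤ 1350 days: 186 ≤ 1350 is true
  session risk score > 91: 25 > 91 is false
Combine:
[1.1.1.1.1] false → true (antecedent false ⇒ implication holds) = true
[1.1.1.1] NOT true = false
[1.1.1.2] false AND false = false
[1.1.1] false → false (antecedent false ⇒ implication holds) = true
[1.1] NOT true = false
[1] NOT false = true
[2.1] true AND false = false
[2.2] false → true (antecedent false ⇒ implication holds) = true
[2] false OR true = true
[3.2] false → false (antecedent false ⇒ implication holds) = true
[3.3] false OR false = false
[3] false OR true OR false = true
[4.1] exactly-one(false, true) = true
[4.2.2] true AND false = false
[4.2] false OR false = false
[4] true → false = false
[root] true AND true AND true AND false = false
Overall: false → denied

Denied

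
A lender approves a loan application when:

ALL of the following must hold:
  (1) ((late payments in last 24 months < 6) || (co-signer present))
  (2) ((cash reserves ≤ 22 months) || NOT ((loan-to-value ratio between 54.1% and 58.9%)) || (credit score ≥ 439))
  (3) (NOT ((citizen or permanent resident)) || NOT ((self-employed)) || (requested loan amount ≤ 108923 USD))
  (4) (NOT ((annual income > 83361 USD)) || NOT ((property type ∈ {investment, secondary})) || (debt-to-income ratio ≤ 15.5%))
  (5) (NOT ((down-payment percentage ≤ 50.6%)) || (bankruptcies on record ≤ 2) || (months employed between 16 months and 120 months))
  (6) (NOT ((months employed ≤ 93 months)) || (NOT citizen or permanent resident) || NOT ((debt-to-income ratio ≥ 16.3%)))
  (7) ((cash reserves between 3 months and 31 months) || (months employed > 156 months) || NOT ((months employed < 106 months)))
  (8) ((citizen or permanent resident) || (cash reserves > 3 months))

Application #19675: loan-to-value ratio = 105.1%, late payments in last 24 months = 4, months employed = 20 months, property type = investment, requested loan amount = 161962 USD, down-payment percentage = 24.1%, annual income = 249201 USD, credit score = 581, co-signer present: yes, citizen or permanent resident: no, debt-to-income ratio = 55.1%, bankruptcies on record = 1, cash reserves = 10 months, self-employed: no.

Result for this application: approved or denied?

Atomic conditions:
  late payments in last 24 months < 6: 4 < 6 is true
  co-signer present: yes → true
  cash reserves ≤ 22 months: 10 ≤ 22 is true
  loan-to-value ratio between 54.1% and 58.9%: 105.1 in [54.1, 58.9] is false
  credit score ≥ 439: 581 ≥ 439 is true
  citizen or permanent resident: no → false
  self-employed: no → false
  requested loan amount ≤ 108923 USD: 161962 ≤ 108923 is false
  annual income > 83361 USD: 249201 > 83361 is true
  property type ∈ {investment, secondary}: investment is in the set → true
  debt-to-income ratio ≤ 15.5%: 55.1 ≤ 15.5 is false
  down-payment percentage ≤ 50.6%: 24.1 ≤ 50.6 is true
  bankruptcies on record ≤ 2: 1 ≤ 2 is true
  months employed between 16 months and 120 months: 20 in [16, 120] is true
  months employed ≤ 93 months: 20 ≤ 93 is true
  NOT citizen or permanent resident: no → true
  debt-to-income ratio ≥ 16.3%: 55.1 ≥ 16.3 is true
  cash reserves between 3 months and 31 months: 10 in [3, 31] is true
  months employed > 156 months: 20 > 156 is false
  months employed < 106 months: 20 < 106 is true
  cash reserves > 3 months: 10 > 3 is true
Combine:
[1] true OR true = true
[2.2] NOT false = true
[2] true OR true OR true = true
[3.1] NOT false = true
[3.2] NOT false = true
[3] true OR true OR false = true
[4.1] NOT true = false
[4.2] NOT true = false
[4] false OR false OR false = false
[5.1] NOT true = false
[5] false OR true OR true = true
[6.1] NOT true = false
[6.3] NOT true = false
[6] false OR true OR false = true
[7.3] NOT true = false
[7] true OR false OR false = true
[8] false OR true = true
[root] true AND true AND true AND false AND true AND true AND true AND true = false
Overall: false → denied

Denied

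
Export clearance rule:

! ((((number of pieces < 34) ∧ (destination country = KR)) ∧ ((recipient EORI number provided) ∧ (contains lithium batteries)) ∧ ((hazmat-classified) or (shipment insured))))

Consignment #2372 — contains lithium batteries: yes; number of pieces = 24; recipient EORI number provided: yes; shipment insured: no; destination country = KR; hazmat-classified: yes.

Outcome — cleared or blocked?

Atomic conditions:
  number of pieces < 34: 24 < 34 is true
  destination country = KR: KR == KR is true
  recipient EORI number provided: yes → true
  contains lithium batteries: yes → true
  hazmat-classified: yes → true
  shipment insured: no → false
Combine:
[1.1] true AND true = true
[1.2] true AND true = true
[1.3] true OR false = true
[1] true AND true AND true = true
[root] NOT true = false
Overall: false → blocked

Blocked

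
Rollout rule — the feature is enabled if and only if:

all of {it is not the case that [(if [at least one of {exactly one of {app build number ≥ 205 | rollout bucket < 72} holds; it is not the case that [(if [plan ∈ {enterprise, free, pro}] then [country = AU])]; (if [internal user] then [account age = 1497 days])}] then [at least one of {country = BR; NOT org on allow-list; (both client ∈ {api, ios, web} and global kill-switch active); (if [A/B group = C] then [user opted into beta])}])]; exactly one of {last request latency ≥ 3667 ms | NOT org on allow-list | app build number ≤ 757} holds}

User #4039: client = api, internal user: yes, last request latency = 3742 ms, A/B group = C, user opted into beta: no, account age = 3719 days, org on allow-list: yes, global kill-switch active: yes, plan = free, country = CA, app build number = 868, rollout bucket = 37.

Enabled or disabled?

Atomic conditions:
  app build number ≥ 205: 868 ≥ 205 is true
  rollout bucket < 72: 37 < 72 is true
  plan ∈ {enterprise, free, pro}: free is in the set → true
  country = AU: CA == AU is false
  internal user: yes → true
  account age = 1497 days: 3719 == 1497 is false
  country = BR: CA == BR is false
  NOT org on allow-list: yes → false
  client ∈ {api, ios, web}: api is in the set → true
  global kill-switch active: yes → true
  A/B group = C: C == C is true
  user opted into beta: no → false
  last request latency ≥ 3667 ms: 3742 ≥ 3667 is true
  app build number ≤ 757: 868 ≤ 757 is false
Combine:
[1.1.1.1] exactly-one(true, true) = false
[1.1.1.2.1] true → false = false
[1.1.1.2] NOT false = true
[1.1.1.3] true → false = false
[1.1.1] false OR true OR false = true
[1.1.2.3] true AND true = true
[1.1.2.4] true → false = false
[1.1.2] false OR false OR true OR false = true
[1.1] true → true = true
[1] NOT true = false
[2] exactly-one(true, false, false) = true
[root] false AND true = false
Overall: false → disabled

Disabled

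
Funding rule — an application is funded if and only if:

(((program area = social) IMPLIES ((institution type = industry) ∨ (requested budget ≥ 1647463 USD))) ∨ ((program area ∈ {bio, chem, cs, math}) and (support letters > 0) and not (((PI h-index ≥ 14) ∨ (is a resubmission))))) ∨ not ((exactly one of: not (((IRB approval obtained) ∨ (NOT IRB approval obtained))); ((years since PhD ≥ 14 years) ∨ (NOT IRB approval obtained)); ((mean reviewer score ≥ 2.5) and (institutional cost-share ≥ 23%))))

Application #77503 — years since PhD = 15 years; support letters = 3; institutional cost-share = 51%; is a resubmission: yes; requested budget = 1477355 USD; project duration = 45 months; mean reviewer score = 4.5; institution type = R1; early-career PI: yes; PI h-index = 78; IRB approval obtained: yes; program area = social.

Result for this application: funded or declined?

Atomic conditions:
  program area = social: social == social is true
  institution type = industry: R1 == industry is false
  requested budget ≥ 1647463 USD: 1477355 ≥ 1647463 is false
  program area ∈ {bio, chem, cs, math}: social is not in the set → false
  support letters > 0: 3 > 0 is true
  PI h-index ≥ 14: 78 ≥ 14 is true
  is a resubmission: yes → true
  IRB approval obtained: yes → true
  NOT IRB approval obtained: yes → false
  years since PhD ≥ 14 years: 15 ≥ 14 is true
  mean reviewer score ≥ 2.5: 4.5 ≥ 2.5 is true
  institutional cost-share ≥ 23%: 51 ≥ 23 is true
Combine:
[1.1.2] false OR false = false
[1.1] true → false = false
[1.2.3.1] true OR true = true
[1.2.3] NOT true = false
[1.2] false AND true AND false = false
[1] false OR false = false
[2.1.1.1] true OR false = true
[2.1.1] NOT true = false
[2.1.2] true OR false = true
[2.1.3] true AND true = true
[2.1] exactly-one(false, true, true) = false
[2] NOT false = true
[root] false OR true = true
Overall: true → funded

Funded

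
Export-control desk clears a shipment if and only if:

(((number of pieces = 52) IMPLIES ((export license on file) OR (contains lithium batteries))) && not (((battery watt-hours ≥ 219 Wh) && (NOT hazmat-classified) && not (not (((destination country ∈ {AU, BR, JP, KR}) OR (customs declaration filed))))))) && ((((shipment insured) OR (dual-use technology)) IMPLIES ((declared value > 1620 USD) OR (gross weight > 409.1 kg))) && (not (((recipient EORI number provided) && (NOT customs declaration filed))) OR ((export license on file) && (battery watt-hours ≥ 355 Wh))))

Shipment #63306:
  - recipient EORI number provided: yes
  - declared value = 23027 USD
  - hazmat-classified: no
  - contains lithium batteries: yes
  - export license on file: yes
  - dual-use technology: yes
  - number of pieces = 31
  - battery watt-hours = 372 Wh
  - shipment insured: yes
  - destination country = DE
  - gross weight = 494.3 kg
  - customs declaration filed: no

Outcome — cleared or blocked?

Atomic conditions:
  number of pieces = 52: 31 == 52 is false
  export license on file: yes → true
  contains lithium batteries: yes → true
  battery watt-hours ≥ 219 Wh: 372 ≥ 219 is true
  NOT hazmat-classified: no → true
  destination country ∈ {AU, BR, JP, KR}: DE is not in the set → false
  customs declaration filed: no → false
  shipment insured: yes → true
  dual-use technology: yes → true
  declared value > 1620 USD: 23027 > 1620 is true
  gross weight > 409.1 kg: 494.3 > 409.1 is true
  recipient EORI number provided: yes → true
  NOT customs declaration filed: no → true
  battery watt-hours ≥ 355 Wh: 372 ≥ 355 is true
Combine:
[1.1.2] true OR true = true
[1.1] false → true (antecedent false ⇒ implication holds) = true
[1.2.1.3.1.1] false OR false = false
[1.2.1.3.1] NOT false = true
[1.2.1.3] NOT true = false
[1.2.1] true AND true AND false = false
[1.2] NOT false = true
[1] true AND true = true
[2.1.1] true OR true = true
[2.1.2] true OR true = true
[2.1] true → true = true
[2.2.1.1] true AND true = true
[2.2.1] NOT true = false
[2.2.2] true AND true = true
[2.2] false OR true = true
[2] true AND true = true
[root] true AND true = true
Overall: true → cleared

Cleared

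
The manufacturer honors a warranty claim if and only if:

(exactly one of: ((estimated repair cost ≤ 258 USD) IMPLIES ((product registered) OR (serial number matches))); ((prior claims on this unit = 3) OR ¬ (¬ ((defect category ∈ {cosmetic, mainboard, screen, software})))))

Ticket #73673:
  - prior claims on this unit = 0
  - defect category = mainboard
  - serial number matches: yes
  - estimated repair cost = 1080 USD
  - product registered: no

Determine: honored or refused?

Refused

Atomic conditions:
  estimated repair cost ≤ 258 USD: 1080 ≤ 258 is false
  product registered: no → false
  serial number matches: yes → true
  prior claims on this unit = 3: 0 == 3 is false
  defect category ∈ {cosmetic, mainboard, screen, software}: mainboard is in the set → true
Combine:
[1.2] false OR true = true
[1] false → true (antecedent false ⇒ implication holds) = true
[2.2.1] NOT true = false
[2.2] NOT false = true
[2] false OR true = true
[root] exactly-one(true, true) = false
Overall: false → refused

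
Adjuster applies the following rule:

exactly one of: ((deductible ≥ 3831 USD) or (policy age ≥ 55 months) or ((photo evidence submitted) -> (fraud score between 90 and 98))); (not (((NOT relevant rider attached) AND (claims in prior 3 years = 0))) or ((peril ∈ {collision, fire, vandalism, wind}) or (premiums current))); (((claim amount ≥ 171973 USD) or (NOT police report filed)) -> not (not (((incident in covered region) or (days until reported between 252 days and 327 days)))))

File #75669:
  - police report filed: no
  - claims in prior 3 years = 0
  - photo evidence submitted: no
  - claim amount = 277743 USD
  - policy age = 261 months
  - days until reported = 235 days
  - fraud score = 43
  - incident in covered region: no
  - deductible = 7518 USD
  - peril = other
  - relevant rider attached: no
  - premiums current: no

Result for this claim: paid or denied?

Atomic conditions:
  deductible ≥ 3831 USD: 7518 ≥ 3831 is true
  policy age ≥ 55 months: 261 ≥ 55 is true
  photo evidence submitted: no → false
  fraud score between 90 and 98: 43 in [90, 98] is false
  NOT relevant rider attached: no → true
  claims in prior 3 years = 0: 0 == 0 is true
  peril ∈ {collision, fire, vandalism, wind}: other is not in the set → false
  premiums current: no → false
  claim amount ≥ 171973 USD: 277743 ≥ 171973 is true
  NOT police report filed: no → true
  incident in covered region: no → false
  days until reported between 252 days and 327 days: 235 in [252, 327] is false
Combine:
[1.3] false → false (antecedent false ⇒ implication holds) = true
[1] true OR true OR true = true
[2.1.1] true AND true = true
[2.1] NOT true = false
[2.2] false OR false = false
[2] false OR false = false
[3.1] true OR true = true
[3.2.1.1] false OR false = false
[3.2.1] NOT false = true
[3.2] NOT true = false
[3] true → false = false
[root] exactly-one(true, false, false) = true
Overall: true → paid

Paid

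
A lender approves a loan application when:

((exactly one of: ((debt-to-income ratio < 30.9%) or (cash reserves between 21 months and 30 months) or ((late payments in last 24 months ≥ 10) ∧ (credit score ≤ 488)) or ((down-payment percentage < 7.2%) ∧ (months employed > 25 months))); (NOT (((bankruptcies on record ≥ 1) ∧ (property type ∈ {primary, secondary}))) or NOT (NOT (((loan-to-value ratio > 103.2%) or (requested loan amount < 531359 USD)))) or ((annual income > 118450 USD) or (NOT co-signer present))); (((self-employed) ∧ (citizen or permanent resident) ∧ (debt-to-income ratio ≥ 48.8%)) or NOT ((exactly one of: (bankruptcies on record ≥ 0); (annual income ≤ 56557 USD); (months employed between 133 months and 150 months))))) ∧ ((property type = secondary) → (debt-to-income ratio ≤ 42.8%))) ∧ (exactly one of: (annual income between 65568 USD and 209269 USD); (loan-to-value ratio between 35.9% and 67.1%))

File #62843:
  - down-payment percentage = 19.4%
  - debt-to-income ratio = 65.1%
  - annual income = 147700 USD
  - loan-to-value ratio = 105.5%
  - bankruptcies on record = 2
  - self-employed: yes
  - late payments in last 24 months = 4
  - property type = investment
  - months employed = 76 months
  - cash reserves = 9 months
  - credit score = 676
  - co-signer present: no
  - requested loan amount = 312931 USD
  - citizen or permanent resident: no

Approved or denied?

Atomic conditions:
  debt-to-income ratio < 30.9%: 65.1 < 30.9 is false
  cash reserves between 21 months and 30 months: 9 in [21, 30] is false
  late payments in last 24 months ≥ 10: 4 ≥ 10 is false
  credit score ≤ 488: 676 ≤ 488 is false
  down-payment percentage < 7.2%: 19.4 < 7.2 is false
  months employed > 25 months: 76 > 25 is true
  bankruptcies on record ≥ 1: 2 ≥ 1 is true
  property type ∈ {primary, secondary}: investment is not in the set → false
  loan-to-value ratio > 103.2%: 105.5 > 103.2 is true
  requested loan amount < 531359 USD: 312931 < 531359 is true
  annual income > 118450 USD: 147700 > 118450 is true
  NOT co-signer present: no → true
  self-employed: yes → true
  citizen or permanent resident: no → false
  debt-to-income ratio ≥ 48.8%: 65.1 ≥ 48.8 is true
  bankruptcies on record ≥ 0: 2 ≥ 0 is true
  annual income ≤ 56557 USD: 147700 ≤ 56557 is false
  months employed between 133 months and 150 months: 76 in [133, 150] is false
  property type = secondary: investment == secondary is false
  debt-to-income ratio ≤ 42.8%: 65.1 ≤ 42.8 is false
  annual income between 65568 USD and 209269 USD: 147700 in [65568, 209269] is true
  loan-to-value ratio between 35.9% and 67.1%: 105.5 in [35.9, 67.1] is false
Combine:
[1.1.1.3] false AND false = false
[1.1.1.4] false AND true = false
[1.1.1] false OR false OR false OR false = false
[1.1.2.1.1] true AND false = false
[1.1.2.1] NOT false = true
[1.1.2.2.1.1] true OR true = true
[1.1.2.2.1] NOT true = false
[1.1.2.2] NOT false = true
[1.1.2.3] true OR true = true
[1.1.2] true OR true OR true = true
[1.1.3.1] true AND false AND true = false
[1.1.3.2.1] exactly-one(true, false, false) = true
[1.1.3.2] NOT true = false
[1.1.3] false OR false = false
[1.1] exactly-one(false, true, false) = true
[1.2] false → false (antecedent false ⇒ implication holds) = true
[1] true AND true = true
[2] exactly-one(true, false) = true
[root] true AND true = true
Overall: true → approved

Approved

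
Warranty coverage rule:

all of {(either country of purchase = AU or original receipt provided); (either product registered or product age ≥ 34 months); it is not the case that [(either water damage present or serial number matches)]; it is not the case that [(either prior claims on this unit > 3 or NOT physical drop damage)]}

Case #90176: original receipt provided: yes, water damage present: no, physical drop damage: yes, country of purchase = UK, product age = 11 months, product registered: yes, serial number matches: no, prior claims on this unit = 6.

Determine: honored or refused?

Atomic conditions:
  country of purchase = AU: UK == AU is false
  original receipt provided: yes → true
  product registered: yes → true
  product age ≥ 34 months: 11 ≥ 34 is false
  water damage present: no → false
  serial number matches: no → false
  prior claims on this unit > 3: 6 > 3 is true
  NOT physical drop damage: yes → false
Combine:
[1] false OR true = true
[2] true OR false = true
[3.1] false OR false = false
[3] NOT false = true
[4.1] true OR false = true
[4] NOT true = false
[root] true AND true AND true AND false = false
Overall: false → refused

Refused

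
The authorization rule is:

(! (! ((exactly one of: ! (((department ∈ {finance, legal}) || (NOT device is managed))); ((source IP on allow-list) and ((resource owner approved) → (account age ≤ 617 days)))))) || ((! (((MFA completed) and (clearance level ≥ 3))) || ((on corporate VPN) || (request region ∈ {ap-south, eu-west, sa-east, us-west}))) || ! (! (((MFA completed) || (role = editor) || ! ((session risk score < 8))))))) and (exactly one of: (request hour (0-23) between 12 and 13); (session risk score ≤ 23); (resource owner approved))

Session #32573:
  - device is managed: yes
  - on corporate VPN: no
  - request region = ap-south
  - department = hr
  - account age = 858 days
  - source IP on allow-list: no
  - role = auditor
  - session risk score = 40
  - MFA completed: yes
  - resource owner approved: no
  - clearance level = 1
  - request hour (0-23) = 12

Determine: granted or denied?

Granted

Atomic conditions:
  department ∈ {finance, legal}: hr is not in the set → false
  NOT device is managed: yes → false
  source IP on allow-list: no → false
  resource owner approved: no → false
  account age ≤ 617 days: 858 ≤ 617 is false
  MFA completed: yes → true
  clearance level ≥ 3: 1 ≥ 3 is false
  on corporate VPN: no → false
  request region ∈ {ap-south, eu-west, sa-east, us-west}: ap-south is in the set → true
  role = editor: auditor == editor is false
  session risk score < 8: 40 < 8 is false
  request hour (0-23) between 12 and 13: 12 in [12, 13] is true
  session risk score ≤ 23: 40 ≤ 23 is false
Combine:
[1.1.1.1.1.1] false OR false = false
[1.1.1.1.1] NOT false = true
[1.1.1.1.2.2] false → false (antecedent false ⇒ implication holds) = true
[1.1.1.1.2] false AND true = false
[1.1.1.1] exactly-one(true, false) = true
[1.1.1] NOT true = false
[1.1] NOT false = true
[1.2.1.1.1] true AND false = false
[1.2.1.1] NOT false = true
[1.2.1.2] false OR true = true
[1.2.1] true OR true = true
[1.2.2.1.1.3] NOT false = true
[1.2.2.1.1] true OR false OR true = true
[1.2.2.1] NOT true = false
[1.2.2] NOT false = true
[1.2] true OR true = true
[1] true OR true = true
[2] exactly-one(true, false, false) = true
[root] true AND true = true
Overall: true → granted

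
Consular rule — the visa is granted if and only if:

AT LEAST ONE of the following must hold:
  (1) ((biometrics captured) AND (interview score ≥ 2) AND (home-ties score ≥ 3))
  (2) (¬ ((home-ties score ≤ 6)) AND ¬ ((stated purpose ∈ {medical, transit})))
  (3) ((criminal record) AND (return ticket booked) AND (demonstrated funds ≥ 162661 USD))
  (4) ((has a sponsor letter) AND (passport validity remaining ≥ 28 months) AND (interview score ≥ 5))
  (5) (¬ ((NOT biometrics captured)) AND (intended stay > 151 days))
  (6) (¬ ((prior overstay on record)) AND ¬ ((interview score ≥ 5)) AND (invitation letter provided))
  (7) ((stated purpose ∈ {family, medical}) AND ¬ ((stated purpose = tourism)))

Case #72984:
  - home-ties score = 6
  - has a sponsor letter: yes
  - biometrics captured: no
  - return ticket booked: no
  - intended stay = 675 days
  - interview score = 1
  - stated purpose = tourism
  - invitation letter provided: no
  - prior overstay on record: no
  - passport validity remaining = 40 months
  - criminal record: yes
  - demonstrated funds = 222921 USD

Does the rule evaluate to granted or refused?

Refused

Atomic conditions:
  biometrics captured: no → false
  interview score ≥ 2: 1 ≥ 2 is false
  home-ties score ≥ 3: 6 ≥ 3 is true
  home-ties score ≤ 6: 6 ≤ 6 is true
  stated purpose ∈ {medical, transit}: tourism is not in the set → false
  criminal record: yes → true
  return ticket booked: no → false
  demonstrated funds ≥ 162661 USD: 222921 ≥ 162661 is true
  has a sponsor letter: yes → true
  passport validity remaining ≥ 28 months: 40 ≥ 28 is true
  interview score ≥ 5: 1 ≥ 5 is false
  NOT biometrics captured: no → true
  intended stay > 151 days: 675 > 151 is true
  prior overstay on record: no → false
  invitation letter provided: no → false
  stated purpose ∈ {family, medical}: tourism is not in the set → false
  stated purpose = tourism: tourism == tourism is true
Combine:
[1] false AND false AND true = false
[2.1] NOT true = false
[2.2] NOT false = true
[2] false AND true = false
[3] true AND false AND true = false
[4] true AND true AND false = false
[5.1] NOT true = false
[5] false AND true = false
[6.1] NOT false = true
[6.2] NOT false = true
[6] true AND true AND false = false
[7.2] NOT true = false
[7] false AND false = false
[root] false OR false OR false OR false OR false OR false OR false = false
Overall: false → refused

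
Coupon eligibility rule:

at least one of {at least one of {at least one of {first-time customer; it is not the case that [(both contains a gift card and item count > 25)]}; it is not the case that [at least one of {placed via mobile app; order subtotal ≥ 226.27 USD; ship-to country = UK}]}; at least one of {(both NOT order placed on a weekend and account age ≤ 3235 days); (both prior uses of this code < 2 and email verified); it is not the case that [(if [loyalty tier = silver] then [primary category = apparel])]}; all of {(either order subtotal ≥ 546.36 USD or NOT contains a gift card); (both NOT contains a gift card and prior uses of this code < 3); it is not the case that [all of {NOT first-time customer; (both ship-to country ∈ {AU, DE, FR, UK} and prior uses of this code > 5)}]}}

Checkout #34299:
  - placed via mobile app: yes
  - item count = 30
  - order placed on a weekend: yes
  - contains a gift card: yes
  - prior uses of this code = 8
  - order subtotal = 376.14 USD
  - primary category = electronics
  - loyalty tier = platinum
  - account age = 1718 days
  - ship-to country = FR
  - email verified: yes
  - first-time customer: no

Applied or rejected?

Rejected

Atomic conditions:
  first-time customer: no → false
  contains a gift card: yes → true
  item count > 25: 30 > 25 is true
  placed via mobile app: yes → true
  order subtotal ≥ 226.27 USD: 376.14 ≥ 226.27 is true
  ship-to country = UK: FR == UK is false
  NOT order placed on a weekend: yes → false
  account age ≤ 3235 days: 1718 ≤ 3235 is true
  prior uses of this code < 2: 8 < 2 is false
  email verified: yes → true
  loyalty tier = silver: platinum == silver is false
  primary category = apparel: electronics == apparel is false
  order subtotal ≥ 546.36 USD: 376.14 ≥ 546.36 is false
  NOT contains a gift card: yes → false
  prior uses of this code < 3: 8 < 3 is false
  NOT first-time customer: no → true
  ship-to country ∈ {AU, DE, FR, UK}: FR is in the set → true
  prior uses of this code > 5: 8 > 5 is true
Combine:
[1.1.2.1] true AND true = true
[1.1.2] NOT true = false
[1.1] false OR false = false
[1.2.1] true OR true OR false = true
[1.2] NOT true = false
[1] false OR false = false
[2.1] false AND true = false
[2.2] false AND true = false
[2.3.1] false → false (antecedent false ⇒ implication holds) = true
[2.3] NOT true = false
[2] false OR false OR false = false
[3.1] false OR false = false
[3.2] false AND false = false
[3.3.1.2] true AND true = true
[3.3.1] true AND true = true
[3.3] NOT true = false
[3] false AND false AND false = false
[root] false OR false OR false = false
Overall: false → rejected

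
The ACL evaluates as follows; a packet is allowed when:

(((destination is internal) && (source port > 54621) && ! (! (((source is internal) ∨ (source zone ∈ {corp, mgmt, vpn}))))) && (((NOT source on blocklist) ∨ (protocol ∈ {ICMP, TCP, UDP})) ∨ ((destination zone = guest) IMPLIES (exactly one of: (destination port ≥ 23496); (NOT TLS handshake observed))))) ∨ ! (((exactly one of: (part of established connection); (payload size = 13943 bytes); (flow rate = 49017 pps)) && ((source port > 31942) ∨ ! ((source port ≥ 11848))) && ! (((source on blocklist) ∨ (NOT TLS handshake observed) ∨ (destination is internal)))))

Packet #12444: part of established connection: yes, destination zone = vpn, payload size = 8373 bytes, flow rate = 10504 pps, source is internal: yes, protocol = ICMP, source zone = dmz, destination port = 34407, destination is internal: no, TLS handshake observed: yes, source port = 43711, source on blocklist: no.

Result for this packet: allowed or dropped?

Atomic conditions:
  destination is internal: no → false
  source port > 54621: 43711 > 54621 is false
  source is internal: yes → true
  source zone ∈ {corp, mgmt, vpn}: dmz is not in the set → false
  NOT source on blocklist: no → true
  protocol ∈ {ICMP, TCP, UDP}: ICMP is in the set → true
  destination zone = guest: vpn == guest is false
  destination port ≥ 23496: 34407 ≥ 23496 is true
  NOT TLS handshake observed: yes → false
  part of established connection: yes → true
  payload size = 13943 bytes: 8373 == 13943 is false
  flow rate = 49017 pps: 10504 == 49017 is false
  source port > 31942: 43711 > 31942 is true
  source port ≥ 11848: 43711 ≥ 11848 is true
  source on blocklist: no → false
Combine:
[1.1.3.1.1] true OR false = true
[1.1.3.1] NOT true = false
[1.1.3] NOT false = true
[1.1] false AND false AND true = false
[1.2.1] true OR true = true
[1.2.2.2] exactly-one(true, false) = true
[1.2.2] false → true (antecedent false ⇒ implication holds) = true
[1.2] true OR true = true
[1] false AND true = false
[2.1.1] exactly-one(true, false, false) = true
[2.1.2.2] NOT true = false
[2.1.2] true OR false = true
[2.1.3.1] false OR false OR false = false
[2.1.3] NOT false = true
[2.1] true AND true AND true = true
[2] NOT true = false
[root] false OR false = false
Overall: false → dropped

Dropped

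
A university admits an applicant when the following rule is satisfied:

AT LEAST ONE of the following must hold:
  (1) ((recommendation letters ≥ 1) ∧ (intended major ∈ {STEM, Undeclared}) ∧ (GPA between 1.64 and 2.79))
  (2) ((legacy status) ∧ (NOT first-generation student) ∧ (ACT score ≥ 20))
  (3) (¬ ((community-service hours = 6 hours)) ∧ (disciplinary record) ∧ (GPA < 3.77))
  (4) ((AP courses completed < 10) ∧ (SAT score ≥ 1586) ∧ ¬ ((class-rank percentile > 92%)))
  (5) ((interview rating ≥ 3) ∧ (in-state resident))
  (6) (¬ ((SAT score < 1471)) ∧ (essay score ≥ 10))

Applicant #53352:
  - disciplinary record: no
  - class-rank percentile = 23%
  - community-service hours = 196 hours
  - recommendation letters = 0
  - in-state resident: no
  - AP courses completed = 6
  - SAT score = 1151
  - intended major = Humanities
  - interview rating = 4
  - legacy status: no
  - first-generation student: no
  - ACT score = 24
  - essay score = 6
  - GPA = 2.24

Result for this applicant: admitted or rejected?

Atomic conditions:
  recommendation letters ≥ 1: 0 ≥ 1 is false
  intended major ∈ {STEM, Undeclared}: Humanities is not in the set → false
  GPA between 1.64 and 2.79: 2.24 in [1.64, 2.79] is true
  legacy status: no → false
  NOT first-generation student: no → true
  ACT score ≥ 20: 24 ≥ 20 is true
  community-service hours = 6 hours: 196 == 6 is false
  disciplinary record: no → false
  GPA < 3.77: 2.24 < 3.77 is true
  AP courses completed < 10: 6 < 10 is true
  SAT score ≥ 1586: 1151 ≥ 1586 is false
  class-rank percentile > 92%: 23 > 92 is false
  interview rating ≥ 3: 4 ≥ 3 is true
  in-state resident: no → false
  SAT score < 1471: 1151 < 1471 is true
  essay score ≥ 10: 6 ≥ 10 is false
Combine:
[1] false AND false AND true = false
[2] false AND true AND true = false
[3.1] NOT false = true
[3] true AND false AND true = false
[4.3] NOT false = true
[4] true AND false AND true = false
[5] true AND false = false
[6.1] NOT true = false
[6] false AND false = false
[root] false OR false OR false OR false OR false OR false = false
Overall: false → rejected

Rejected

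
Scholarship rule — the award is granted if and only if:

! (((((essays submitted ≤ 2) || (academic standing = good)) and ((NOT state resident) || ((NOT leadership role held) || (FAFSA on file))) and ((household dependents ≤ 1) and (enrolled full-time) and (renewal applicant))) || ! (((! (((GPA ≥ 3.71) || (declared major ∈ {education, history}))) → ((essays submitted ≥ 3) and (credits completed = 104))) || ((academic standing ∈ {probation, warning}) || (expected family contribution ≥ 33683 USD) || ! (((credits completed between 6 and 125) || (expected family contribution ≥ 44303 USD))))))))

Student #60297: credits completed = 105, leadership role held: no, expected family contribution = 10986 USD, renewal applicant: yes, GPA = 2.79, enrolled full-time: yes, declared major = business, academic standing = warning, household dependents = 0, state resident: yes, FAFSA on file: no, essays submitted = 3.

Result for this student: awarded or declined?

Atomic conditions:
  essays submitted ≤ 2: 3 ≤ 2 is false
  academic standing = good: warning == good is false
  NOT state resident: yes → false
  NOT leadership role held: no → true
  FAFSA on file: no → false
  household dependents ≤ 1: 0 ≤ 1 is true
  enrolled full-time: yes → true
  renewal applicant: yes → true
  GPA ≥ 3.71: 2.79 ≥ 3.71 is false
  declared major ∈ {education, history}: business is not in the set → false
  essays submitted ≥ 3: 3 ≥ 3 is true
  credits completed = 104: 105 == 104 is false
  academic standing ∈ {probation, warning}: warning is in the set → true
  expected family contribution ≥ 33683 USD: 10986 ≥ 33683 is false
  credits completed between 6 and 125: 105 in [6, 125] is true
  expected family contribution ≥ 44303 USD: 10986 ≥ 44303 is false
Combine:
[1.1.1] false OR false = false
[1.1.2.2] true OR false = true
[1.1.2] false OR true = true
[1.1.3] true AND true AND true = true
[1.1] false AND true AND true = false
[1.2.1.1.1.1] false OR false = false
[1.2.1.1.1] NOT false = true
[1.2.1.1.2] true AND false = false
[1.2.1.1] true → false = false
[1.2.1.2.3.1] true OR false = true
[1.2.1.2.3] NOT true = false
[1.2.1.2] true OR false OR false = true
[1.2.1] false OR true = true
[1.2] NOT true = false
[1] false OR false = false
[root] NOT false = true
Overall: true → awarded

Awarded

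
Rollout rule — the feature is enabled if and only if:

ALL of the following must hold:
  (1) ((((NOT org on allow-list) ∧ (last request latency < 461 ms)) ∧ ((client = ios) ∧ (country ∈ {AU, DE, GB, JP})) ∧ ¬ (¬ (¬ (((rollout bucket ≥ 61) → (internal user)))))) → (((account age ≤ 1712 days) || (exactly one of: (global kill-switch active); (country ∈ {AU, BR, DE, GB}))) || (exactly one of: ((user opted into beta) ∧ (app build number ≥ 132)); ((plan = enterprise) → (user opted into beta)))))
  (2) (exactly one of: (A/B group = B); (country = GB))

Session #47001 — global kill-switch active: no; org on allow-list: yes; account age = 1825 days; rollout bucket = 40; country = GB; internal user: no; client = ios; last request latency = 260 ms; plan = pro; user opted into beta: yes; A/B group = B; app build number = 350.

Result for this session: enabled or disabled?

Atomic conditions:
  NOT org on allow-list: yes → false
  last request latency < 461 ms: 260 < 461 is true
  client = ios: ios == ios is true
  country ∈ {AU, DE, GB, JP}: GB is in the set → true
  rollout bucket ≥ 61: 40 ≥ 61 is false
  internal user: no → false
  account age ≤ 1712 days: 1825 ≤ 1712 is false
  global kill-switch active: no → false
  country ∈ {AU, BR, DE, GB}: GB is in the set → true
  user opted into beta: yes → true
  app build number ≥ 132: 350 ≥ 132 is true
  plan = enterprise: pro == enterprise is false
  A/B group = B: B == B is true
  country = GB: GB == GB is true
Combine:
[1.1.1] false AND true = false
[1.1.2] true AND true = true
[1.1.3.1.1.1] false → false (antecedent false ⇒ implication holds) = true
[1.1.3.1.1] NOT true = false
[1.1.3.1] NOT false = true
[1.1.3] NOT true = false
[1.1] false AND true AND false = false
[1.2.1.2] exactly-one(false, true) = true
[1.2.1] false OR true = true
[1.2.2.1] true AND true = true
[1.2.2.2] false → true (antecedent false ⇒ implication holds) = true
[1.2.2] exactly-one(true, true) = false
[1.2] true OR false = true
[1] false → true (antecedent false ⇒ implication holds) = true
[2] exactly-one(true, true) = false
[root] true AND false = false
Overall: false → disabled

Disabled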